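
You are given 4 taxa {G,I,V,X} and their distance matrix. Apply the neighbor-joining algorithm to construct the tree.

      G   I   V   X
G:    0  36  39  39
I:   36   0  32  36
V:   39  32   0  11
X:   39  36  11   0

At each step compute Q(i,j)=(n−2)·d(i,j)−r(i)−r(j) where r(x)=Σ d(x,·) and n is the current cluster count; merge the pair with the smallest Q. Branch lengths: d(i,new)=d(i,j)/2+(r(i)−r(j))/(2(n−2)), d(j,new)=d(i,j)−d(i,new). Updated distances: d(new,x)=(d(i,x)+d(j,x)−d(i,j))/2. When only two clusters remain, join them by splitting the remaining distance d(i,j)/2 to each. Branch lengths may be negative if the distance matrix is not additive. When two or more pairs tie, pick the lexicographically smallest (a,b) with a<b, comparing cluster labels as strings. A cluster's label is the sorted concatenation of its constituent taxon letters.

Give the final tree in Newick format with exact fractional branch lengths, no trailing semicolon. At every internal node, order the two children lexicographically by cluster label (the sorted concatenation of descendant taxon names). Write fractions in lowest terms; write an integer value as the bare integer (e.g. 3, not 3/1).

1. join G+I (d=36, Q=-146) ⇒ GI; edges |G|=41/2, |I|=31/2
  updated: d(GI,V)=35/2, d(GI,X)=39/2
2. join GI+V (d=35/2, Q=-48) ⇒ GIV; edges |GI|=13, |V|=9/2
  updated: d(GIV,X)=13/2
3. join GIV+X (d=13/2) ⇒ GIVX; edges |GIV|=13/4, |X|=13/4
final tree: (((G:41/2,I:31/2):13,V:9/2):13/4,X:13/4)
total length: 60

(((G:41/2,I:31/2):13,V:9/2):13/4,X:13/4)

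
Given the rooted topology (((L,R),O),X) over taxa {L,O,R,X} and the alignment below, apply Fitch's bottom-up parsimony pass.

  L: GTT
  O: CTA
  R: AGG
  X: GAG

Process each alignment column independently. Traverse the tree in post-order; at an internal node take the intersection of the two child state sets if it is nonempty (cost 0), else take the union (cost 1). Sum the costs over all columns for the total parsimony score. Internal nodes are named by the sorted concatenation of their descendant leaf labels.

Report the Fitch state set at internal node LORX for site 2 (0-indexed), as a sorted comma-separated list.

G

site 0, node LR: L={G} ∪ R={A} → {A,G} (+1)
site 0, node LOR: LR={A,G} ∪ O={C} → {A,C,G} (+1)
site 0, node LORX: LOR={A,C,G} ∩ X={G} → {G} (+0)
site 1, node LR: L={T} ∪ R={G} → {G,T} (+1)
site 1, node LOR: LR={G,T} ∩ O={T} → {T} (+0)
site 1, node LORX: LOR={T} ∪ X={A} → {A,T} (+1)
site 2, node LR: L={T} ∪ R={G} → {G,T} (+1)
site 2, node LOR: LR={G,T} ∪ O={A} → {A,G,T} (+1)
site 2, node LORX: LOR={A,G,T} ∩ X={G} → {G} (+0)
per-site changes: [2, 2, 2]; total = 6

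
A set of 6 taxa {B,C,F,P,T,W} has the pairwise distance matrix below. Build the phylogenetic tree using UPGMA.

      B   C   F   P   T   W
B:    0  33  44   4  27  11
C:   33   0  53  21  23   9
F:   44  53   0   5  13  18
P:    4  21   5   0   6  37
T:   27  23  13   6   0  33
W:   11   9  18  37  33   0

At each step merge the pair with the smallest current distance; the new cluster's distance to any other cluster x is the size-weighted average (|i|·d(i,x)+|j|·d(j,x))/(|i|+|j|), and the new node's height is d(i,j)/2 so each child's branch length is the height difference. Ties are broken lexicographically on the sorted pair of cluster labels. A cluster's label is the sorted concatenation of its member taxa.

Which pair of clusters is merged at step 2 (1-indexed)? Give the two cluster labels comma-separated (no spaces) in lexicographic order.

C,W

1. join B+P (d=4) ⇒ BP; edges |B|=2, |P|=2
  updated: d(BP,C)=27, d(BP,F)=49/2, d(BP,T)=33/2, d(BP,W)=24
2. join C+W (d=9) ⇒ CW; edges |C|=9/2, |W|=9/2
  updated: d(BP,CW)=51/2, d(CW,F)=71/2, d(CW,T)=28
3. join F+T (d=13) ⇒ FT; edges |F|=13/2, |T|=13/2
  updated: d(BP,FT)=41/2, d(CW,FT)=127/4
4. join BP+FT (d=41/2) ⇒ BFPT; edges |BP|=33/4, |FT|=15/4
  updated: d(BFPT,CW)=229/8
5. join BFPT+CW (d=229/8) ⇒ BCFPTW; edges |BFPT|=65/16, |CW|=157/16
final tree: (((B:2,P:2):33/4,(F:13/2,T:13/2):15/4):65/16,(C:9/2,W:9/2):157/16)
total length: 415/8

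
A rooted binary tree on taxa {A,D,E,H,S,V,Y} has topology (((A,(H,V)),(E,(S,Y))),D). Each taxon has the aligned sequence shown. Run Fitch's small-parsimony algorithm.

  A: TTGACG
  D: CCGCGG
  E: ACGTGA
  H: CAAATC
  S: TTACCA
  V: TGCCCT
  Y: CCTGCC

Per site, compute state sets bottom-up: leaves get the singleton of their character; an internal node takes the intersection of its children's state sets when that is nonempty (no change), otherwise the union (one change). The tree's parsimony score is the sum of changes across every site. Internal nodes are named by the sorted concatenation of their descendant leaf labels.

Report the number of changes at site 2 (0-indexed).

4

site 0, node HV: H={C} ∪ V={T} → {C,T} (+1)
site 0, node AHV: A={T} ∩ HV={C,T} → {T} (+0)
site 0, node SY: S={T} ∪ Y={C} → {C,T} (+1)
site 0, node ESY: E={A} ∪ SY={C,T} → {A,C,T} (+1)
site 0, node AEHSVY: AHV={T} ∩ ESY={A,C,T} → {T} (+0)
site 0, node ADEHSVY: AEHSVY={T} ∪ D={C} → {C,T} (+1)
site 1, node HV: H={A} ∪ V={G} → {A,G} (+1)
site 1, node AHV: A={T} ∪ HV={A,G} → {A,G,T} (+1)
site 1, node SY: S={T} ∪ Y={C} → {C,T} (+1)
site 1, node ESY: E={C} ∩ SY={C,T} → {C} (+0)
site 1, node AEHSVY: AHV={A,G,T} ∪ ESY={C} → {A,C,G,T} (+1)
site 1, node ADEHSVY: AEHSVY={A,C,G,T} ∩ D={C} → {C} (+0)
site 2, node HV: H={A} ∪ V={C} → {A,C} (+1)
site 2, node AHV: A={G} ∪ HV={A,C} → {A,C,G} (+1)
site 2, node SY: S={A} ∪ Y={T} → {A,T} (+1)
site 2, node ESY: E={G} ∪ SY={A,T} → {A,G,T} (+1)
site 2, node AEHSVY: AHV={A,C,G} ∩ ESY={A,G,T} → {A,G} (+0)
site 2, node ADEHSVY: AEHSVY={A,G} ∩ D={G} → {G} (+0)
site 3, node HV: H={A} ∪ V={C} → {A,C} (+1)
site 3, node AHV: A={A} ∩ HV={A,C} → {A} (+0)
site 3, node SY: S={C} ∪ Y={G} → {C,G} (+1)
site 3, node ESY: E={T} ∪ SY={C,G} → {C,G,T} (+1)
site 3, node AEHSVY: AHV={A} ∪ ESY={C,G,T} → {A,C,G,T} (+1)
site 3, node ADEHSVY: AEHSVY={A,C,G,T} ∩ D={C} → {C} (+0)
site 4, node HV: H={T} ∪ V={C} → {C,T} (+1)
site 4, node AHV: A={C} ∩ HV={C,T} → {C} (+0)
site 4, node SY: S={C} ∩ Y={C} → {C} (+0)
site 4, node ESY: E={G} ∪ SY={C} → {C,G} (+1)
site 4, node AEHSVY: AHV={C} ∩ ESY={C,G} → {C} (+0)
site 4, node ADEHSVY: AEHSVY={C} ∪ D={G} → {C,G} (+1)
site 5, node HV: H={C} ∪ V={T} → {C,T} (+1)
site 5, node AHV: A={G} ∪ HV={C,T} → {C,G,T} (+1)
site 5, node SY: S={A} ∪ Y={C} → {A,C} (+1)
site 5, node ESY: E={A} ∩ SY={A,C} → {A} (+0)
site 5, node AEHSVY: AHV={C,G,T} ∪ ESY={A} → {A,C,G,T} (+1)
site 5, node ADEHSVY: AEHSVY={A,C,G,T} ∩ D={G} → {G} (+0)
per-site changes: [4, 4, 4, 4, 3, 4]; total = 23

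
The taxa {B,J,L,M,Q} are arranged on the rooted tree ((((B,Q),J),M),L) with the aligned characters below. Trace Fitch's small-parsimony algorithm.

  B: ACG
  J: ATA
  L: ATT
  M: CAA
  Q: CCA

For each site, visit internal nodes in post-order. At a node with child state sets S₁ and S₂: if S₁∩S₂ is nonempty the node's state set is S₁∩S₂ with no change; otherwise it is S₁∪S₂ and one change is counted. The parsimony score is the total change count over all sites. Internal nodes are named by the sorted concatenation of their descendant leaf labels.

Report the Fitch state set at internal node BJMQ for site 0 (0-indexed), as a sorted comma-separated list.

BQ@0: {A} ∪ {C} = {A,C} (union, +1)
BJQ@0: {A,C} ∩ {A} = {A} (intersection, +0)
BJMQ@0: {A} ∪ {C} = {A,C} (union, +1)
BJLMQ@0: {A,C} ∩ {A} = {A} (intersection, +0)
BQ@1: {C} ∩ {C} = {C} (intersection, +0)
BJQ@1: {C} ∪ {T} = {C,T} (union, +1)
BJMQ@1: {C,T} ∪ {A} = {A,C,T} (union, +1)
BJLMQ@1: {A,C,T} ∩ {T} = {T} (intersection, +0)
BQ@2: {G} ∪ {A} = {A,G} (union, +1)
BJQ@2: {A,G} ∩ {A} = {A} (intersection, +0)
BJMQ@2: {A} ∩ {A} = {A} (intersection, +0)
BJLMQ@2: {A} ∪ {T} = {A,T} (union, +1)
per-site changes: [2, 2, 2]; total = 6

A,C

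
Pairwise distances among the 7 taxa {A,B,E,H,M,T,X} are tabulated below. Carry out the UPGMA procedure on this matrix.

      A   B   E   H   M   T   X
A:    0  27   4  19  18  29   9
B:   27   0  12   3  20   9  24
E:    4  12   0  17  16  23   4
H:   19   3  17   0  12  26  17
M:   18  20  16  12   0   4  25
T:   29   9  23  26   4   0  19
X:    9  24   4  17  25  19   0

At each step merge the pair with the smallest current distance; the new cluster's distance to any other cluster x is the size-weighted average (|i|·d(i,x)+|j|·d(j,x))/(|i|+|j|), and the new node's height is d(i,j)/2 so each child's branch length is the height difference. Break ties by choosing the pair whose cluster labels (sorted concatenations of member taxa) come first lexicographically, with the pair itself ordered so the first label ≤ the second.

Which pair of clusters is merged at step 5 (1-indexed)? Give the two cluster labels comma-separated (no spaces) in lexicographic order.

BH,MT

step 1: merge (B,H) at d=3; branch lengths B→3/2, H→3/2; new cluster BH
  updated: d(A,BH)=23, d(BH,E)=29/2, d(BH,M)=16, d(BH,T)=35/2, d(BH,X)=41/2
step 2: merge (A,E) at d=4; branch lengths A→2, E→2; new cluster AE
  updated: d(AE,BH)=75/4, d(AE,M)=17, d(AE,T)=26, d(AE,X)=13/2
step 3: merge (M,T) at d=4; branch lengths M→2, T→2; new cluster MT
  updated: d(AE,MT)=43/2, d(BH,MT)=67/4, d(MT,X)=22
step 4: merge (AE,X) at d=13/2; branch lengths AE→5/4, X→13/4; new cluster AEX
  updated: d(AEX,BH)=58/3, d(AEX,MT)=65/3
step 5: merge (BH,MT) at d=67/4; branch lengths BH→55/8, MT→51/8; new cluster BHMT
  updated: d(AEX,BHMT)=41/2
step 6: merge (AEX,BHMT) at d=41/2; branch lengths AEX→7, BHMT→15/8; new cluster ABEHMTX
final tree: (((A:2,E:2):5/4,X:13/4):7,((B:3/2,H:3/2):55/8,(M:2,T:2):51/8):15/8)
total length: 301/8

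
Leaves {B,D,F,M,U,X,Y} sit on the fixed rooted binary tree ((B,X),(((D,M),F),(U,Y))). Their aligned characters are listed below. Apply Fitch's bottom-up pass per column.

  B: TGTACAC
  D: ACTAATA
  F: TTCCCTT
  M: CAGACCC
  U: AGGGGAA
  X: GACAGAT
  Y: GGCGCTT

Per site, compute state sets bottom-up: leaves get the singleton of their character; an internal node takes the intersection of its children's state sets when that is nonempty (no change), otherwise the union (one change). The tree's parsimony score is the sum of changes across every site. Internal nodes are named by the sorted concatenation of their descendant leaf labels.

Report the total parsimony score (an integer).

25

site 0, node BX: B={T} ∪ X={G} → {G,T} (+1)
site 0, node DM: D={A} ∪ M={C} → {A,C} (+1)
site 0, node DFM: DM={A,C} ∪ F={T} → {A,C,T} (+1)
site 0, node UY: U={A} ∪ Y={G} → {A,G} (+1)
site 0, node DFMUY: DFM={A,C,T} ∩ UY={A,G} → {A} (+0)
site 0, node BDFMUXY: BX={G,T} ∪ DFMUY={A} → {A,G,T} (+1)
site 1, node BX: B={G} ∪ X={A} → {A,G} (+1)
site 1, node DM: D={C} ∪ M={A} → {A,C} (+1)
site 1, node DFM: DM={A,C} ∪ F={T} → {A,C,T} (+1)
site 1, node UY: U={G} ∩ Y={G} → {G} (+0)
site 1, node DFMUY: DFM={A,C,T} ∪ UY={G} → {A,C,G,T} (+1)
site 1, node BDFMUXY: BX={A,G} ∩ DFMUY={A,C,G,T} → {A,G} (+0)
site 2, node BX: B={T} ∪ X={C} → {C,T} (+1)
site 2, node DM: D={T} ∪ M={G} → {G,T} (+1)
site 2, node DFM: DM={G,T} ∪ F={C} → {C,G,T} (+1)
site 2, node UY: U={G} ∪ Y={C} → {C,G} (+1)
site 2, node DFMUY: DFM={C,G,T} ∩ UY={C,G} → {C,G} (+0)
site 2, node BDFMUXY: BX={C,T} ∩ DFMUY={C,G} → {C} (+0)
site 3, node BX: B={A} ∩ X={A} → {A} (+0)
site 3, node DM: D={A} ∩ M={A} → {A} (+0)
site 3, node DFM: DM={A} ∪ F={C} → {A,C} (+1)
site 3, node UY: U={G} ∩ Y={G} → {G} (+0)
site 3, node DFMUY: DFM={A,C} ∪ UY={G} → {A,C,G} (+1)
site 3, node BDFMUXY: BX={A} ∩ DFMUY={A,C,G} → {A} (+0)
site 4, node BX: B={C} ∪ X={G} → {C,G} (+1)
site 4, node DM: D={A} ∪ M={C} → {A,C} (+1)
site 4, node DFM: DM={A,C} ∩ F={C} → {C} (+0)
site 4, node UY: U={G} ∪ Y={C} → {C,G} (+1)
site 4, node DFMUY: DFM={C} ∩ UY={C,G} → {C} (+0)
site 4, node BDFMUXY: BX={C,G} ∩ DFMUY={C} → {C} (+0)
site 5, node BX: B={A} ∩ X={A} → {A} (+0)
site 5, node DM: D={T} ∪ M={C} → {C,T} (+1)
site 5, node DFM: DM={C,T} ∩ F={T} → {T} (+0)
site 5, node UY: U={A} ∪ Y={T} → {A,T} (+1)
site 5, node DFMUY: DFM={T} ∩ UY={A,T} → {T} (+0)
site 5, node BDFMUXY: BX={A} ∪ DFMUY={T} → {A,T} (+1)
site 6, node BX: B={C} ∪ X={T} → {C,T} (+1)
site 6, node DM: D={A} ∪ M={C} → {A,C} (+1)
site 6, node DFM: DM={A,C} ∪ F={T} → {A,C,T} (+1)
site 6, node UY: U={A} ∪ Y={T} → {A,T} (+1)
site 6, node DFMUY: DFM={A,C,T} ∩ UY={A,T} → {A,T} (+0)
site 6, node BDFMUXY: BX={C,T} ∩ DFMUY={A,T} → {T} (+0)
per-site changes: [5, 4, 4, 2, 3, 3, 4]; total = 25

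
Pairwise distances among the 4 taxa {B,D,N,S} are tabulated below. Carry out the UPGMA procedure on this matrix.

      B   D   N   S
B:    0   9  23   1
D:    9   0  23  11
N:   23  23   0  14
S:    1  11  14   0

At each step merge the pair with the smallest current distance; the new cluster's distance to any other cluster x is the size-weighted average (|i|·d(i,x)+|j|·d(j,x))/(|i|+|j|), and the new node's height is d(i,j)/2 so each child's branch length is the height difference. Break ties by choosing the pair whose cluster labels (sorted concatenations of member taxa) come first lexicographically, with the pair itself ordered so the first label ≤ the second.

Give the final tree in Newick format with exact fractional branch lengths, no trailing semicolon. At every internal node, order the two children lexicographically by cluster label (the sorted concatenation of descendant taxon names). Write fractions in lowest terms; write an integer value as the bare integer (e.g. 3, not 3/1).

step 1: merge (B,S) at d=1; branch lengths B→1/2, S→1/2; new cluster BS
  updated: d(BS,D)=10, d(BS,N)=37/2
step 2: merge (BS,D) at d=10; branch lengths BS→9/2, D→5; new cluster BDS
  updated: d(BDS,N)=20
step 3: merge (BDS,N) at d=20; branch lengths BDS→5, N→10; new cluster BDNS
final tree: (((B:1/2,S:1/2):9/2,D:5):5,N:10)
total length: 51/2

(((B:1/2,S:1/2):9/2,D:5):5,N:10)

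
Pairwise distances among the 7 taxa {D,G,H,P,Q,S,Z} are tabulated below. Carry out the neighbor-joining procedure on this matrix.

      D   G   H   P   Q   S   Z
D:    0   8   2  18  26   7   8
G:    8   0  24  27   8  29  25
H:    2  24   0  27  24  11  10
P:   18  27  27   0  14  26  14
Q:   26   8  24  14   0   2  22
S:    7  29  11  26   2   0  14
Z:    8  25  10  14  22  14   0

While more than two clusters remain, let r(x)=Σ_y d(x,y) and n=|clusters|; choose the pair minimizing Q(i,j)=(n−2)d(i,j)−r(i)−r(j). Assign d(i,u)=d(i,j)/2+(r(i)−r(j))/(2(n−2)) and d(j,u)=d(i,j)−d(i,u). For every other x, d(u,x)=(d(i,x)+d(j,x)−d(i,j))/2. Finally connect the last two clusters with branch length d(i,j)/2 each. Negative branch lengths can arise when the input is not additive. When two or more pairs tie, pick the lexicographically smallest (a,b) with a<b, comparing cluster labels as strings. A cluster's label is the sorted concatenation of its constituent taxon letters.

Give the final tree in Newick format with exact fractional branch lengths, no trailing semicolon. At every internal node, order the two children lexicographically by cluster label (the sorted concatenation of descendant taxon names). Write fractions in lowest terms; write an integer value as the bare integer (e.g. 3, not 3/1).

iteration 1: select G,Q (d=8, Q=-177); attach at lengths (13/2, 3/2); label the merged cluster GQ
  updated: d(D,GQ)=13, d(GQ,H)=20, d(GQ,P)=33/2, d(GQ,S)=23/2, d(GQ,Z)=39/2
iteration 2: select GQ,P (d=33/2, Q=-116); attach at lengths (45/8, 87/8); label the merged cluster GPQ
  updated: d(D,GPQ)=29/4, d(GPQ,H)=61/4, d(GPQ,S)=21/2, d(GPQ,Z)=17/2
iteration 3: select D,H (d=2, Q=-113/2); attach at lengths (-4/3, 10/3); label the merged cluster DH
  updated: d(DH,GPQ)=41/4, d(DH,S)=8, d(DH,Z)=8
iteration 4: select DH,S (d=8, Q=-171/4); attach at lengths (39/16, 89/16); label the merged cluster DHS
  updated: d(DHS,GPQ)=51/8, d(DHS,Z)=7
iteration 5: select DHS,GPQ (d=51/8, Q=-175/8); attach at lengths (39/16, 63/16); label the merged cluster DGHPQS
  updated: d(DGHPQS,Z)=73/16
iteration 6: select DGHPQS,Z (d=73/16); attach at lengths (73/32, 73/32); label the merged cluster DGHPQSZ
final tree: ((((D:-4/3,H:10/3):39/16,S:89/16):39/16,((G:13/2,Q:3/2):45/8,P:87/8):63/16):73/32,Z:73/32)
total length: 727/16

((((D:-4/3,H:10/3):39/16,S:89/16):39/16,((G:13/2,Q:3/2):45/8,P:87/8):63/16):73/32,Z:73/32)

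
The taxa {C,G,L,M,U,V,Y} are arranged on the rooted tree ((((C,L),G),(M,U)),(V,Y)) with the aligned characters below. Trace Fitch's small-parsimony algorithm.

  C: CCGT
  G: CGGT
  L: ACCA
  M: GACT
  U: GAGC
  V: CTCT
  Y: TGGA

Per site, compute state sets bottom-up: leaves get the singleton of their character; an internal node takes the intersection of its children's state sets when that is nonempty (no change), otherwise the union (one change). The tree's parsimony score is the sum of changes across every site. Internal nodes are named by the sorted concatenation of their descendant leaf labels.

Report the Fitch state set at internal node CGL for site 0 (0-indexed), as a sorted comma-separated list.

C

site 0, node CL: C={C} ∪ L={A} → {A,C} (+1)
site 0, node CGL: CL={A,C} ∩ G={C} → {C} (+0)
site 0, node MU: M={G} ∩ U={G} → {G} (+0)
site 0, node CGLMU: CGL={C} ∪ MU={G} → {C,G} (+1)
site 0, node VY: V={C} ∪ Y={T} → {C,T} (+1)
site 0, node CGLMUVY: CGLMU={C,G} ∩ VY={C,T} → {C} (+0)
site 1, node CL: C={C} ∩ L={C} → {C} (+0)
site 1, node CGL: CL={C} ∪ G={G} → {C,G} (+1)
site 1, node MU: M={A} ∩ U={A} → {A} (+0)
site 1, node CGLMU: CGL={C,G} ∪ MU={A} → {A,C,G} (+1)
site 1, node VY: V={T} ∪ Y={G} → {G,T} (+1)
site 1, node CGLMUVY: CGLMU={A,C,G} ∩ VY={G,T} → {G} (+0)
site 2, node CL: C={G} ∪ L={C} → {C,G} (+1)
site 2, node CGL: CL={C,G} ∩ G={G} → {G} (+0)
site 2, node MU: M={C} ∪ U={G} → {C,G} (+1)
site 2, node CGLMU: CGL={G} ∩ MU={C,G} → {G} (+0)
site 2, node VY: V={C} ∪ Y={G} → {C,G} (+1)
site 2, node CGLMUVY: CGLMU={G} ∩ VY={C,G} → {G} (+0)
site 3, node CL: C={T} ∪ L={A} → {A,T} (+1)
site 3, node CGL: CL={A,T} ∩ G={T} → {T} (+0)
site 3, node MU: M={T} ∪ U={C} → {C,T} (+1)
site 3, node CGLMU: CGL={T} ∩ MU={C,T} → {T} (+0)
site 3, node VY: V={T} ∪ Y={A} → {A,T} (+1)
site 3, node CGLMUVY: CGLMU={T} ∩ VY={A,T} → {T} (+0)
per-site changes: [3, 3, 3, 3]; total = 12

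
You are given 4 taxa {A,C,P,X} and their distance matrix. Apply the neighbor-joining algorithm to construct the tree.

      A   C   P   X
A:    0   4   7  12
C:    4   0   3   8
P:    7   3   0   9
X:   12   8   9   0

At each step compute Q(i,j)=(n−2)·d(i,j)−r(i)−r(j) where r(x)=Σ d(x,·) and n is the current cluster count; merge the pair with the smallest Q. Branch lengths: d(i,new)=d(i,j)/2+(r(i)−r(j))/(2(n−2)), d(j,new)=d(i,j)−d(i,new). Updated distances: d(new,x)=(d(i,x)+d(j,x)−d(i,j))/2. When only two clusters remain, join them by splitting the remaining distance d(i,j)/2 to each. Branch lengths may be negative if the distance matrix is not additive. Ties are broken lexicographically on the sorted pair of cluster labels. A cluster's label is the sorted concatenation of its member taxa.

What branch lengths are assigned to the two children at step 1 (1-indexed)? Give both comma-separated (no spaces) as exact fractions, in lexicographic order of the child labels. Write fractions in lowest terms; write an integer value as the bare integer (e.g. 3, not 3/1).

step 1: merge (A,C) at d=4, Q=-30; branch lengths A→4, C→0; new cluster AC
  updated: d(AC,P)=3, d(AC,X)=8
step 2: merge (AC,P) at d=3, Q=-20; branch lengths AC→1, P→2; new cluster ACP
  updated: d(ACP,X)=7
step 3: merge (ACP,X) at d=7; branch lengths ACP→7/2, X→7/2; new cluster ACPX
final tree: (((A:4,C:0):1,P:2):7/2,X:7/2)
total length: 14

4,0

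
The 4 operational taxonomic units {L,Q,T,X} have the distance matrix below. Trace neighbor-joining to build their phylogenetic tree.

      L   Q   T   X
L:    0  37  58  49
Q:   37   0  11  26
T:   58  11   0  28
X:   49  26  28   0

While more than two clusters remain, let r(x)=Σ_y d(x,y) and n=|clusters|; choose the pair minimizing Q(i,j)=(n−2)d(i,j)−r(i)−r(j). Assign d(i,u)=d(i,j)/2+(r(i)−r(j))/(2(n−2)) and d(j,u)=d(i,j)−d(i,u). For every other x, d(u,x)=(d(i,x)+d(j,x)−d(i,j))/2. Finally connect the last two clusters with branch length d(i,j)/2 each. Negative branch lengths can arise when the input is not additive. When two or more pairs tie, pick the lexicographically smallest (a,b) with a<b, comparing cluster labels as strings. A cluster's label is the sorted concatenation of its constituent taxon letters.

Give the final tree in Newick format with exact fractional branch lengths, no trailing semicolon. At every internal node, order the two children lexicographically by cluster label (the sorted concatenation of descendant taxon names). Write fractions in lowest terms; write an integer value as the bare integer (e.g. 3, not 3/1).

(((L:139/4,X:57/4):29/4,Q:-1/4):45/8,T:45/8)

step 1: merge (L,X) at d=49, Q=-149; branch lengths L→139/4, X→57/4; new cluster LX
  updated: d(LX,Q)=7, d(LX,T)=37/2
step 2: merge (LX,Q) at d=7, Q=-73/2; branch lengths LX→29/4, Q→-1/4; new cluster LQX
  updated: d(LQX,T)=45/4
step 3: merge (LQX,T) at d=45/4; branch lengths LQX→45/8, T→45/8; new cluster LQTX
final tree: (((L:139/4,X:57/4):29/4,Q:-1/4):45/8,T:45/8)
total length: 269/4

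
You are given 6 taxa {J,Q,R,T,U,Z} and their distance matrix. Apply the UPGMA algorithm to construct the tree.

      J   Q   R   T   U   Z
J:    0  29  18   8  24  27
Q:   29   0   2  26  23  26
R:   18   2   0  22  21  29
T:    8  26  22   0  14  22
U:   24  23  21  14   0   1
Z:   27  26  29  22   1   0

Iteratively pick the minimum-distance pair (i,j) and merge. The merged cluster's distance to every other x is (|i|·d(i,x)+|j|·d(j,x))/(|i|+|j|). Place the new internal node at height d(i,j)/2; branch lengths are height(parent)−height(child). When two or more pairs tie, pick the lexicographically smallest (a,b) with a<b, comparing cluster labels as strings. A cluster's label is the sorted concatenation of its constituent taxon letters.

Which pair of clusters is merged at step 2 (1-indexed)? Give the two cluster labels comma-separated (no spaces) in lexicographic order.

Q,R

step 1: merge (U,Z) at d=1; branch lengths U→1/2, Z→1/2; new cluster UZ
  updated: d(J,UZ)=51/2, d(Q,UZ)=49/2, d(R,UZ)=25, d(T,UZ)=18
step 2: merge (Q,R) at d=2; branch lengths Q→1, R→1; new cluster QR
  updated: d(J,QR)=47/2, d(QR,T)=24, d(QR,UZ)=99/4
step 3: merge (J,T) at d=8; branch lengths J→4, T→4; new cluster JT
  updated: d(JT,QR)=95/4, d(JT,UZ)=87/4
step 4: merge (JT,UZ) at d=87/4; branch lengths JT→55/8, UZ→83/8; new cluster JTUZ
  updated: d(JTUZ,QR)=97/4
step 5: merge (JTUZ,QR) at d=97/4; branch lengths JTUZ→5/4, QR→89/8; new cluster JQRTUZ
final tree: (((J:4,T:4):55/8,(U:1/2,Z:1/2):83/8):5/4,(Q:1,R:1):89/8)
total length: 325/8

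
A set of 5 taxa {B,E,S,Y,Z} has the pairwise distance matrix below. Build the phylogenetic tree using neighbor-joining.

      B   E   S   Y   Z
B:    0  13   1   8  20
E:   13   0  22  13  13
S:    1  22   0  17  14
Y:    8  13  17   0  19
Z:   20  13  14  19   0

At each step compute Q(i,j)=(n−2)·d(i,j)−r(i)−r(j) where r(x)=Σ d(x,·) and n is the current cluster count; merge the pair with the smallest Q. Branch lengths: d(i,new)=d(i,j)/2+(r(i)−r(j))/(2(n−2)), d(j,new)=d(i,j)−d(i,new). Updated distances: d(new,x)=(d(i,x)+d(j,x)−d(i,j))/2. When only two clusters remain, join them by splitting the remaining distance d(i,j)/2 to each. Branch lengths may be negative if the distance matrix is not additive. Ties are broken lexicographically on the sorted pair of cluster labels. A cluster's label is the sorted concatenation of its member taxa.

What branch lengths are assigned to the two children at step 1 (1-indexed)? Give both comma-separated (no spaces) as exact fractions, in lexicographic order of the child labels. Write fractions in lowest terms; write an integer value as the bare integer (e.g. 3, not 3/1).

step 1: merge (B,S) at d=1, Q=-93; branch lengths B→-3/2, S→5/2; new cluster BS
  updated: d(BS,E)=17, d(BS,Y)=12, d(BS,Z)=33/2
step 2: merge (BS,Y) at d=12, Q=-131/2; branch lengths BS→51/8, Y→45/8; new cluster BSY
  updated: d(BSY,E)=9, d(BSY,Z)=47/4
step 3: merge (BSY,E) at d=9, Q=-135/4; branch lengths BSY→31/8, E→41/8; new cluster BESY
  updated: d(BESY,Z)=63/8
step 4: merge (BESY,Z) at d=63/8; branch lengths BESY→63/16, Z→63/16; new cluster BESYZ
final tree: ((((B:-3/2,S:5/2):51/8,Y:45/8):31/8,E:41/8):63/16,Z:63/16)
total length: 239/8

-3/2,5/2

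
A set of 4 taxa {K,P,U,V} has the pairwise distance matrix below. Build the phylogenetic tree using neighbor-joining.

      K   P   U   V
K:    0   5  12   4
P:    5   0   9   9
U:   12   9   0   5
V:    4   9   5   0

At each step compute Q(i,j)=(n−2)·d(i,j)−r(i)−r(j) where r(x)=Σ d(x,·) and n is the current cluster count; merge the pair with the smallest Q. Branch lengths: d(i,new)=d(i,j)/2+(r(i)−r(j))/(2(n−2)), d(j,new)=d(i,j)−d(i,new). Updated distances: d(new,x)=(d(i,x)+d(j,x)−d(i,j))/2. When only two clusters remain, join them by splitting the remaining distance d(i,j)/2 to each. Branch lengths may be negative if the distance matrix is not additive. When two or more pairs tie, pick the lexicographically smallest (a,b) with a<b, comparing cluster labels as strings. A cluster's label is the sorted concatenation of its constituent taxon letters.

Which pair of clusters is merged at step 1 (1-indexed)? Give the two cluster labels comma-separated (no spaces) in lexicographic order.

K,P

iteration 1: select K,P (d=5, Q=-34); attach at lengths (2, 3); label the merged cluster KP
  updated: d(KP,U)=8, d(KP,V)=4
iteration 2: select KP,U (d=8, Q=-17); attach at lengths (7/2, 9/2); label the merged cluster KPU
  updated: d(KPU,V)=1/2
iteration 3: select KPU,V (d=1/2); attach at lengths (1/4, 1/4); label the merged cluster KPUV
final tree: (((K:2,P:3):7/2,U:9/2):1/4,V:1/4)
total length: 27/2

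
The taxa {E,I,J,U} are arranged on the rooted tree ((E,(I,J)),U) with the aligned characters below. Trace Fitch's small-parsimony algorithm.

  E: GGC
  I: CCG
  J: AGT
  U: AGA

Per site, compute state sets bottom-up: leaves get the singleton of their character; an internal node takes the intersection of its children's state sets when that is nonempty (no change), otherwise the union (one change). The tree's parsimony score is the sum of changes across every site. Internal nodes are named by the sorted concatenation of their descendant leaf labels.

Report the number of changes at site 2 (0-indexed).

3

site 0, node IJ: I={C} ∪ J={A} → {A,C} (+1)
site 0, node EIJ: E={G} ∪ IJ={A,C} → {A,C,G} (+1)
site 0, node EIJU: EIJ={A,C,G} ∩ U={A} → {A} (+0)
site 1, node IJ: I={C} ∪ J={G} → {C,G} (+1)
site 1, node EIJ: E={G} ∩ IJ={C,G} → {G} (+0)
site 1, node EIJU: EIJ={G} ∩ U={G} → {G} (+0)
site 2, node IJ: I={G} ∪ J={T} → {G,T} (+1)
site 2, node EIJ: E={C} ∪ IJ={G,T} → {C,G,T} (+1)
site 2, node EIJU: EIJ={C,G,T} ∪ U={A} → {A,C,G,T} (+1)
per-site changes: [2, 1, 3]; total = 6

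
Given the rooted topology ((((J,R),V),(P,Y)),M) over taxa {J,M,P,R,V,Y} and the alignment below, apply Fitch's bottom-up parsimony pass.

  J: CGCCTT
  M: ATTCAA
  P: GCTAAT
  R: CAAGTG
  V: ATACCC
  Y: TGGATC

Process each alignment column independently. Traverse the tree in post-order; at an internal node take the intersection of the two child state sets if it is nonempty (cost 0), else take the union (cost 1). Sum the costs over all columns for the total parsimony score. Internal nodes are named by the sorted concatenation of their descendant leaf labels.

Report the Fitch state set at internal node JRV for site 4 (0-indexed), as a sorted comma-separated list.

JR@0: {C} ∩ {C} = {C} (intersection, +0)
JRV@0: {C} ∪ {A} = {A,C} (union, +1)
PY@0: {G} ∪ {T} = {G,T} (union, +1)
JPRVY@0: {A,C} ∪ {G,T} = {A,C,G,T} (union, +1)
JMPRVY@0: {A,C,G,T} ∩ {A} = {A} (intersection, +0)
JR@1: {G} ∪ {A} = {A,G} (union, +1)
JRV@1: {A,G} ∪ {T} = {A,G,T} (union, +1)
PY@1: {C} ∪ {G} = {C,G} (union, +1)
JPRVY@1: {A,G,T} ∩ {C,G} = {G} (intersection, +0)
JMPRVY@1: {G} ∪ {T} = {G,T} (union, +1)
JR@2: {C} ∪ {A} = {A,C} (union, +1)
JRV@2: {A,C} ∩ {A} = {A} (intersection, +0)
PY@2: {T} ∪ {G} = {G,T} (union, +1)
JPRVY@2: {A} ∪ {G,T} = {A,G,T} (union, +1)
JMPRVY@2: {A,G,T} ∩ {T} = {T} (intersection, +0)
JR@3: {C} ∪ {G} = {C,G} (union, +1)
JRV@3: {C,G} ∩ {C} = {C} (intersection, +0)
PY@3: {A} ∩ {A} = {A} (intersection, +0)
JPRVY@3: {C} ∪ {A} = {A,C} (union, +1)
JMPRVY@3: {A,C} ∩ {C} = {C} (intersection, +0)
JR@4: {T} ∩ {T} = {T} (intersection, +0)
JRV@4: {T} ∪ {C} = {C,T} (union, +1)
PY@4: {A} ∪ {T} = {A,T} (union, +1)
JPRVY@4: {C,T} ∩ {A,T} = {T} (intersection, +0)
JMPRVY@4: {T} ∪ {A} = {A,T} (union, +1)
JR@5: {T} ∪ {G} = {G,T} (union, +1)
JRV@5: {G,T} ∪ {C} = {C,G,T} (union, +1)
PY@5: {T} ∪ {C} = {C,T} (union, +1)
JPRVY@5: {C,G,T} ∩ {C,T} = {C,T} (intersection, +0)
JMPRVY@5: {C,T} ∪ {A} = {A,C,T} (union, +1)
per-site changes: [3, 4, 3, 2, 3, 4]; total = 19

C,T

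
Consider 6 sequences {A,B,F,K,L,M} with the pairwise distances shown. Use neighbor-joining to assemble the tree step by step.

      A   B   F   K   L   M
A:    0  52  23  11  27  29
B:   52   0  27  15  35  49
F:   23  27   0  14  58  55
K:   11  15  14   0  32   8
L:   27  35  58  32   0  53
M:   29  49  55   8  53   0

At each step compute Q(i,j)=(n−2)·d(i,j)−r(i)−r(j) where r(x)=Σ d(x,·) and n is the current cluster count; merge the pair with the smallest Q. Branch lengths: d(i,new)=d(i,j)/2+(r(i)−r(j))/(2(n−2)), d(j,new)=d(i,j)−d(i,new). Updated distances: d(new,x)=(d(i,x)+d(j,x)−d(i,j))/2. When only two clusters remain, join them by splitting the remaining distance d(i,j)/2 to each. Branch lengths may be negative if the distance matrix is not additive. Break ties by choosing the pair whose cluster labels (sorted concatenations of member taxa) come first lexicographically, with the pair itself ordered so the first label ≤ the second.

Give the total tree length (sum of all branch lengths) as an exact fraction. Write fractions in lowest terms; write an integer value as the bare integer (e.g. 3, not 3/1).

337/4

1. join B+F (d=27, Q=-247) ⇒ BF; edges |B|=109/8, |F|=107/8
  updated: d(A,BF)=24, d(BF,K)=1, d(BF,L)=33, d(BF,M)=77/2
2. join K+M (d=8, Q=-313/2) ⇒ KM; edges |K|=-35/4, |M|=67/4
  updated: d(A,KM)=16, d(BF,KM)=63/4, d(KM,L)=77/2
3. join A+L (d=27, Q=-223/2) ⇒ AL; edges |A|=45/8, |L|=171/8
  updated: d(AL,BF)=15, d(AL,KM)=55/4
4. join AL+BF (d=15, Q=-89/2) ⇒ ABFL; edges |AL|=13/2, |BF|=17/2
  updated: d(ABFL,KM)=29/4
5. join ABFL+KM (d=29/4) ⇒ ABFKLM; edges |ABFL|=29/8, |KM|=29/8
final tree: (((A:45/8,L:171/8):13/2,(B:109/8,F:107/8):17/2):29/8,(K:-35/4,M:67/4):29/8)
total length: 337/4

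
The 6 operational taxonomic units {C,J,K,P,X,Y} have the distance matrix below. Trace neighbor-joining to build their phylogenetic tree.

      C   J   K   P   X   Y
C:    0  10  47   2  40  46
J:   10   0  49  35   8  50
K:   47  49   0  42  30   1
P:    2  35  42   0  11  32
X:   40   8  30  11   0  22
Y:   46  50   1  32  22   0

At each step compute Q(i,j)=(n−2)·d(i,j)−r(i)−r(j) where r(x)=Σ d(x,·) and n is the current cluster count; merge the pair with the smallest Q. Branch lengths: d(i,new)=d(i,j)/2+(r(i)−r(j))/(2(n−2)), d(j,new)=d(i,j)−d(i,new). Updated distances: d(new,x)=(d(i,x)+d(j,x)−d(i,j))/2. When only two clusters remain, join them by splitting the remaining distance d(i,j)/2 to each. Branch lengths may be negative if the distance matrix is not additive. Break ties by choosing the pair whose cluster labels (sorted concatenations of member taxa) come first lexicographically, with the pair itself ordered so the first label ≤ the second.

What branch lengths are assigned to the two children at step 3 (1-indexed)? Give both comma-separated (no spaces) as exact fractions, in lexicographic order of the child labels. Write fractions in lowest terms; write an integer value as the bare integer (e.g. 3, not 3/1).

1. join K+Y (d=1, Q=-316) ⇒ KY; edges |K|=11/4, |Y|=-7/4
  updated: d(C,KY)=46, d(J,KY)=49, d(KY,P)=73/2, d(KY,X)=51/2
2. join C+P (d=2, Q=-353/2) ⇒ CP; edges |C|=13/4, |P|=-5/4
  updated: d(CP,J)=43/2, d(CP,KY)=161/4, d(CP,X)=49/2
3. join CP+J (d=43/2, Q=-487/4) ⇒ CJP; edges |CP|=203/16, |J|=141/16
  updated: d(CJP,KY)=271/8, d(CJP,X)=11/2
4. join CJP+KY (d=271/8, Q=-519/8) ⇒ CJKPY; edges |CJP|=111/16, |KY|=431/16
  updated: d(CJKPY,X)=-23/16
5. join CJKPY+X (d=-23/16) ⇒ CJKPXY; edges |CJKPY|=-23/32, |X|=-23/32
final tree: ((((C:13/4,P:-5/4):203/16,J:141/16):111/16,(K:11/4,Y:-7/4):431/16):-23/32,X:-23/32)
total length: 911/16

203/16,141/16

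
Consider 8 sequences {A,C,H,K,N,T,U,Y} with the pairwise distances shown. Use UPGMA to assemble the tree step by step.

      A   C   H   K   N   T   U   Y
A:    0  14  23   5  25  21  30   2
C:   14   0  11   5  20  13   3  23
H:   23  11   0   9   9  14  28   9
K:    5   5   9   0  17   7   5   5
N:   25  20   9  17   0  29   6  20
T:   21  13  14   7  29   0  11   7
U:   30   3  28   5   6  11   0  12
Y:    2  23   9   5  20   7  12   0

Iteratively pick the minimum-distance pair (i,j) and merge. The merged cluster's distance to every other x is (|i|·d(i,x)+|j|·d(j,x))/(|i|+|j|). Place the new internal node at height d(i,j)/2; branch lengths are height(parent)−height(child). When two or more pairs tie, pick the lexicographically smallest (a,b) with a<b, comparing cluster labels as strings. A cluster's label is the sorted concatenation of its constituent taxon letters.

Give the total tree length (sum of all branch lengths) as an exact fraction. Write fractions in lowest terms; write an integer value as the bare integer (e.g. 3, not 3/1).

iteration 1: select A,Y (d=2); attach at lengths (1, 1); label the merged cluster AY
  updated: d(AY,C)=37/2, d(AY,H)=16, d(AY,K)=5, d(AY,N)=45/2, d(AY,T)=14, d(AY,U)=21
iteration 2: select C,U (d=3); attach at lengths (3/2, 3/2); label the merged cluster CU
  updated: d(AY,CU)=79/4, d(CU,H)=39/2, d(CU,K)=5, d(CU,N)=13, d(CU,T)=12
iteration 3: select AY,K (d=5); attach at lengths (3/2, 5/2); label the merged cluster AKY
  updated: d(AKY,CU)=89/6, d(AKY,H)=41/3, d(AKY,N)=62/3, d(AKY,T)=35/3
iteration 4: select H,N (d=9); attach at lengths (9/2, 9/2); label the merged cluster HN
  updated: d(AKY,HN)=103/6, d(CU,HN)=65/4, d(HN,T)=43/2
iteration 5: select AKY,T (d=35/3); attach at lengths (10/3, 35/6); label the merged cluster AKTY
  updated: d(AKTY,CU)=113/8, d(AKTY,HN)=73/4
iteration 6: select AKTY,CU (d=113/8); attach at lengths (59/48, 89/16); label the merged cluster ACKTUY
  updated: d(ACKTUY,HN)=211/12
iteration 7: select ACKTUY,HN (d=211/12); attach at lengths (83/48, 103/24); label the merged cluster ACHKNTUY
final tree: (((((A:1,Y:1):3/2,K:5/2):10/3,T:35/6):59/48,(C:3/2,U:3/2):89/16):83/48,(H:9/2,N:9/2):103/24)
total length: 1919/48

1919/48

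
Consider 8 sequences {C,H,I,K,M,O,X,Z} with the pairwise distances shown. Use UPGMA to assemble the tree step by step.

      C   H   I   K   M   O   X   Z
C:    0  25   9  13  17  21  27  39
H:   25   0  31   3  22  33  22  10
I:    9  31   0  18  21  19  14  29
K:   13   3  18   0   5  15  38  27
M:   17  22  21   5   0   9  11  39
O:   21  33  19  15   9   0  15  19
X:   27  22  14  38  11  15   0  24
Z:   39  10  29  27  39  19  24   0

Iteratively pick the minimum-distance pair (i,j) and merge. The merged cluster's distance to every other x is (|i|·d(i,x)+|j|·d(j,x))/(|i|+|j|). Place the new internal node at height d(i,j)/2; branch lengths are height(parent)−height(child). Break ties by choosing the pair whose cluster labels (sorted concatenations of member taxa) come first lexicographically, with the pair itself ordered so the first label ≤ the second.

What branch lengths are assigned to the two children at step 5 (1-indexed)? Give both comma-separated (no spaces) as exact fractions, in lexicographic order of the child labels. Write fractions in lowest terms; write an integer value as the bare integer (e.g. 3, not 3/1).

31/4,37/4

1. join H+K (d=3) ⇒ HK; edges |H|=3/2, |K|=3/2
  updated: d(C,HK)=19, d(HK,I)=49/2, d(HK,M)=27/2, d(HK,O)=24, d(HK,X)=30, d(HK,Z)=37/2
2. join C+I (d=9) ⇒ CI; edges |C|=9/2, |I|=9/2
  updated: d(CI,HK)=87/4, d(CI,M)=19, d(CI,O)=20, d(CI,X)=41/2, d(CI,Z)=34
3. join M+O (d=9) ⇒ MO; edges |M|=9/2, |O|=9/2
  updated: d(CI,MO)=39/2, d(HK,MO)=75/4, d(MO,X)=13, d(MO,Z)=29
4. join MO+X (d=13) ⇒ MOX; edges |MO|=2, |X|=13/2
  updated: d(CI,MOX)=119/6, d(HK,MOX)=45/2, d(MOX,Z)=82/3
5. join HK+Z (d=37/2) ⇒ HKZ; edges |HK|=31/4, |Z|=37/4
  updated: d(CI,HKZ)=155/6, d(HKZ,MOX)=217/9
6. join CI+MOX (d=119/6) ⇒ CIMOX; edges |CI|=65/12, |MOX|=41/12
  updated: d(CIMOX,HKZ)=124/5
7. join CIMOX+HKZ (d=124/5) ⇒ CHIKMOXZ; edges |CIMOX|=149/60, |HKZ|=63/20
final tree: (((C:9/2,I:9/2):65/12,((M:9/2,O:9/2):2,X:13/2):41/12):149/60,((H:3/2,K:3/2):31/4,Z:37/4):63/20)
total length: 1829/30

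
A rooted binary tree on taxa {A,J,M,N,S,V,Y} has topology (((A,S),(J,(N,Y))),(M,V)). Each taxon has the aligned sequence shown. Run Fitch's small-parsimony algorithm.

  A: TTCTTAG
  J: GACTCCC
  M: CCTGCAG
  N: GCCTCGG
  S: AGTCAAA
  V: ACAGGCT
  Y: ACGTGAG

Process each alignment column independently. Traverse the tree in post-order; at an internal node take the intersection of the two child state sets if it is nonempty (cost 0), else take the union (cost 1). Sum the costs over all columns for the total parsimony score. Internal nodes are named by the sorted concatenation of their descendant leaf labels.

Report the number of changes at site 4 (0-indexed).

4

AS@0: {T} ∪ {A} = {A,T} (union, +1)
NY@0: {G} ∪ {A} = {A,G} (union, +1)
JNY@0: {G} ∩ {A,G} = {G} (intersection, +0)
AJNSY@0: {A,T} ∪ {G} = {A,G,T} (union, +1)
MV@0: {C} ∪ {A} = {A,C} (union, +1)
AJMNSVY@0: {A,G,T} ∩ {A,C} = {A} (intersection, +0)
AS@1: {T} ∪ {G} = {G,T} (union, +1)
NY@1: {C} ∩ {C} = {C} (intersection, +0)
JNY@1: {A} ∪ {C} = {A,C} (union, +1)
AJNSY@1: {G,T} ∪ {A,C} = {A,C,G,T} (union, +1)
MV@1: {C} ∩ {C} = {C} (intersection, +0)
AJMNSVY@1: {A,C,G,T} ∩ {C} = {C} (intersection, +0)
AS@2: {C} ∪ {T} = {C,T} (union, +1)
NY@2: {C} ∪ {G} = {C,G} (union, +1)
JNY@2: {C} ∩ {C,G} = {C} (intersection, +0)
AJNSY@2: {C,T} ∩ {C} = {C} (intersection, +0)
MV@2: {T} ∪ {A} = {A,T} (union, +1)
AJMNSVY@2: {C} ∪ {A,T} = {A,C,T} (union, +1)
AS@3: {T} ∪ {C} = {C,T} (union, +1)
NY@3: {T} ∩ {T} = {T} (intersection, +0)
JNY@3: {T} ∩ {T} = {T} (intersection, +0)
AJNSY@3: {C,T} ∩ {T} = {T} (intersection, +0)
MV@3: {G} ∩ {G} = {G} (intersection, +0)
AJMNSVY@3: {T} ∪ {G} = {G,T} (union, +1)
AS@4: {T} ∪ {A} = {A,T} (union, +1)
NY@4: {C} ∪ {G} = {C,G} (union, +1)
JNY@4: {C} ∩ {C,G} = {C} (intersection, +0)
AJNSY@4: {A,T} ∪ {C} = {A,C,T} (union, +1)
MV@4: {C} ∪ {G} = {C,G} (union, +1)
AJMNSVY@4: {A,C,T} ∩ {C,G} = {C} (intersection, +0)
AS@5: {A} ∩ {A} = {A} (intersection, +0)
NY@5: {G} ∪ {A} = {A,G} (union, +1)
JNY@5: {C} ∪ {A,G} = {A,C,G} (union, +1)
AJNSY@5: {A} ∩ {A,C,G} = {A} (intersection, +0)
MV@5: {A} ∪ {C} = {A,C} (union, +1)
AJMNSVY@5: {A} ∩ {A,C} = {A} (intersection, +0)
AS@6: {G} ∪ {A} = {A,G} (union, +1)
NY@6: {G} ∩ {G} = {G} (intersection, +0)
JNY@6: {C} ∪ {G} = {C,G} (union, +1)
AJNSY@6: {A,G} ∩ {C,G} = {G} (intersection, +0)
MV@6: {G} ∪ {T} = {G,T} (union, +1)
AJMNSVY@6: {G} ∩ {G,T} = {G} (intersection, +0)
per-site changes: [4, 3, 4, 2, 4, 3, 3]; total = 23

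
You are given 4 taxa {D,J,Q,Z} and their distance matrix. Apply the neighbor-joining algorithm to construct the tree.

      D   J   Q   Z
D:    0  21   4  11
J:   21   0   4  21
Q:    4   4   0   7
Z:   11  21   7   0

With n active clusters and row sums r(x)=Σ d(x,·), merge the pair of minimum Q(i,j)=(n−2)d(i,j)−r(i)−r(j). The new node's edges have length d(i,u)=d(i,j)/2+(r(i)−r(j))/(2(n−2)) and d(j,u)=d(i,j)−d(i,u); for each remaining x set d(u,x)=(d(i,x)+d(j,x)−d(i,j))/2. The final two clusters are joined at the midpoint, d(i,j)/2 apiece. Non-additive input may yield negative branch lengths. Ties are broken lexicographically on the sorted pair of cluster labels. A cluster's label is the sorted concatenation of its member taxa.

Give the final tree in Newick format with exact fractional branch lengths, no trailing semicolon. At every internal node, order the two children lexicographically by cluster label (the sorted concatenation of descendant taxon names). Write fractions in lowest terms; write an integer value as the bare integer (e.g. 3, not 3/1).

(((D:19/4,Z:25/4):23/4,J:39/4):-23/8,Q:-23/8)

iteration 1: select D,Z (d=11, Q=-53); attach at lengths (19/4, 25/4); label the merged cluster DZ
  updated: d(DZ,J)=31/2, d(DZ,Q)=0
iteration 2: select DZ,J (d=31/2, Q=-39/2); attach at lengths (23/4, 39/4); label the merged cluster DJZ
  updated: d(DJZ,Q)=-23/4
iteration 3: select DJZ,Q (d=-23/4); attach at lengths (-23/8, -23/8); label the merged cluster DJQZ
final tree: (((D:19/4,Z:25/4):23/4,J:39/4):-23/8,Q:-23/8)
total length: 83/4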